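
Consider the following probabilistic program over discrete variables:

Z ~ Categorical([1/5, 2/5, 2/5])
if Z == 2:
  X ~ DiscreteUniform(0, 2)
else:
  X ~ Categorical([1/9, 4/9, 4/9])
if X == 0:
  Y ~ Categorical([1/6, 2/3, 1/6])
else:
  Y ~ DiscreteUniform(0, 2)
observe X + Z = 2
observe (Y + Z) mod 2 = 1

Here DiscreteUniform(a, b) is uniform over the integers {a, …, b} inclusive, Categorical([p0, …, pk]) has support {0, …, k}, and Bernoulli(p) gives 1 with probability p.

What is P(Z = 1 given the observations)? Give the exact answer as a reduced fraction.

Enumerate traces; 4 have nonzero weight after conditioning:
  (Z=0, X=2, Y=1) weight 4/135
  (Z=1, X=1, Y=0) weight 8/135
  (Z=1, X=1, Y=2) weight 8/135
  (Z=2, X=0, Y=1) weight 4/45
Group by Z:
  weight(Z=0) = 4/135
  weight(Z=1) = 16/135
  weight(Z=2) = 4/45
Total weight = 4/135 + 16/135 + 4/45 = 32/135
P(Z=0 | obs) = 4/135 / 32/135 = 1/8
P(Z=1 | obs) = 16/135 / 32/135 = 1/2
P(Z=2 | obs) = 4/45 / 32/135 = 3/8

P(Z = 1 | obs) = 1/2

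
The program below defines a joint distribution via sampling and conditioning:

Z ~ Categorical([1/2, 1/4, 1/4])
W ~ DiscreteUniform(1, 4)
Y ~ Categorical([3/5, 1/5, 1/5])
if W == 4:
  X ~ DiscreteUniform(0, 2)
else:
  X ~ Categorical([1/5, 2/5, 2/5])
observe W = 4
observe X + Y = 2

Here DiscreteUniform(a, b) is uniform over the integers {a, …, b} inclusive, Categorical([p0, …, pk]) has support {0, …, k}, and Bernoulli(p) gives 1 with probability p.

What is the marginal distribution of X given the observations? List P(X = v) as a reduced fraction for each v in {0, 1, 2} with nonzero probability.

Enumerate traces; 9 have nonzero weight after conditioning:
  (Z=0, W=4, Y=0, X=2) weight 1/40
  (Z=0, W=4, Y=1, X=1) weight 1/120
  (Z=0, W=4, Y=2, X=0) weight 1/120
  (Z=1, W=4, Y=0, X=2) weight 1/80
  (Z=1, W=4, Y=1, X=1) weight 1/240
  (Z=1, W=4, Y=2, X=0) weight 1/240
  (Z=2, W=4, Y=0, X=2) weight 1/80
  (Z=2, W=4, Y=1, X=1) weight 1/240
  … 1 more
Group by X:
  weight(X=0) = 1/60
  weight(X=1) = 1/60
  weight(X=2) = 1/20
Total weight = 1/60 + 1/60 + 1/20 = 1/12
P(X=0 | obs) = 1/60 / 1/12 = 1/5
P(X=1 | obs) = 1/60 / 1/12 = 1/5
P(X=2 | obs) = 1/20 / 1/12 = 3/5

P(X=0) = 1/5, P(X=1) = 1/5, P(X=2) = 3/5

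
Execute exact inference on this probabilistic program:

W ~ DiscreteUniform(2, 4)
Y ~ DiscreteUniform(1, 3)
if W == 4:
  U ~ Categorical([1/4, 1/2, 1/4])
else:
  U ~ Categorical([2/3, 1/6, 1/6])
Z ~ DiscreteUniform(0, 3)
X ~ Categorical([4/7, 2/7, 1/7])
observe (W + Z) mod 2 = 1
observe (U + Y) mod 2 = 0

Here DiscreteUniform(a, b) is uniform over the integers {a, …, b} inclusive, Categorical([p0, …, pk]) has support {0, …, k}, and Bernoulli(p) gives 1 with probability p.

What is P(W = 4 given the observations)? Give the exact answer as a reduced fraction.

Enumerate traces; 72 have nonzero weight after conditioning:
  (W=2, Y=1, U=1, Z=1, X=0) weight 1/378
  (W=2, Y=1, U=1, Z=1, X=1) weight 1/756
  (W=2, Y=1, U=1, Z=1, X=2) weight 1/1512
  (W=2, Y=1, U=1, Z=3, X=0) weight 1/378
  (W=2, Y=1, U=1, Z=3, X=1) weight 1/756
  (W=2, Y=1, U=1, Z=3, X=2) weight 1/1512
  (W=2, Y=2, U=0, Z=1, X=0) weight 2/189
  (W=2, Y=2, U=0, Z=1, X=1) weight 1/189
  (W=3, Y=1, U=1, Z=0, X=0) weight 1/378
  (W=4, Y=1, U=1, Z=1, X=0) weight 1/126
  … 62 more
Group by W:
  weight(W=2) = 7/108
  weight(W=3) = 7/108
  weight(W=4) = 1/12
Total weight = 7/108 + 7/108 + 1/12 = 23/108
P(W=2 | obs) = 7/108 / 23/108 = 7/23
P(W=3 | obs) = 7/108 / 23/108 = 7/23
P(W=4 | obs) = 1/12 / 23/108 = 9/23

P(W = 4 | obs) = 9/23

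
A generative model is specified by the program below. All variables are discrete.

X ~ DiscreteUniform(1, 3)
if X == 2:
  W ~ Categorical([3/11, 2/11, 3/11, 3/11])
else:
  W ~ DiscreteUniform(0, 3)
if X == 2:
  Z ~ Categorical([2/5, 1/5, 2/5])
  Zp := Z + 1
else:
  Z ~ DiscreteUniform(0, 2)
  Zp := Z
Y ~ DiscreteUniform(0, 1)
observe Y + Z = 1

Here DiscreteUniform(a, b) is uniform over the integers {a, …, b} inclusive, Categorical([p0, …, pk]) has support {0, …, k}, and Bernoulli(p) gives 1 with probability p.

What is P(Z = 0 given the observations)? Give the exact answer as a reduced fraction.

Enumerate traces; 24 have nonzero weight after conditioning:
  (X=1, W=0, Z=0, Y=1) weight 1/72
  (X=1, W=0, Z=1, Y=0) weight 1/72
  (X=1, W=1, Z=0, Y=1) weight 1/72
  (X=1, W=1, Z=1, Y=0) weight 1/72
  (X=1, W=2, Z=0, Y=1) weight 1/72
  (X=1, W=2, Z=1, Y=0) weight 1/72
  (X=1, W=3, Z=0, Y=1) weight 1/72
  (X=1, W=3, Z=1, Y=0) weight 1/72
  … 16 more
Group by Z:
  weight(Z=0) = 8/45
  weight(Z=1) = 13/90
Total weight = 8/45 + 13/90 = 29/90
P(Z=0 | obs) = 8/45 / 29/90 = 16/29
P(Z=1 | obs) = 13/90 / 29/90 = 13/29

P(Z = 0 | obs) = 16/29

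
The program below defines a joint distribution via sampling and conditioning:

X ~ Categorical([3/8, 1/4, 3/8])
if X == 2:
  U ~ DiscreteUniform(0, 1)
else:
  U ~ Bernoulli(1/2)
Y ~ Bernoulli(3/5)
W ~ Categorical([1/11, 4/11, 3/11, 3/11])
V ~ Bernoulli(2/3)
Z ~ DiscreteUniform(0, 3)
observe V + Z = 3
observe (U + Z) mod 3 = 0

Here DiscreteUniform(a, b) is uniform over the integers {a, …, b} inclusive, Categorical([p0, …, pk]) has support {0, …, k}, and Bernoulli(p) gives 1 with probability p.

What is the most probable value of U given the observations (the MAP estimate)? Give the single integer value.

argmax_v P(U = v | obs) = 1

Enumerate traces; 48 have nonzero weight after conditioning:
  (X=0, U=0, Y=0, W=0, V=0, Z=3) weight 1/1760
  (X=0, U=0, Y=0, W=1, V=0, Z=3) weight 1/440
  (X=0, U=0, Y=0, W=2, V=0, Z=3) weight 3/1760
  (X=0, U=0, Y=0, W=3, V=0, Z=3) weight 3/1760
  (X=0, U=0, Y=1, W=0, V=0, Z=3) weight 3/3520
  (X=0, U=0, Y=1, W=1, V=0, Z=3) weight 3/880
  (X=0, U=0, Y=1, W=2, V=0, Z=3) weight 9/3520
  (X=0, U=0, Y=1, W=3, V=0, Z=3) weight 9/3520
  (X=0, U=1, Y=0, W=0, V=1, Z=2) weight 1/880
  … 39 more
Group by U:
  weight(U=0) = 1/24
  weight(U=1) = 1/12
Total weight = 1/24 + 1/12 = 1/8
P(U=0 | obs) = 1/24 / 1/8 = 1/3
P(U=1 | obs) = 1/12 / 1/8 = 2/3
argmax = 1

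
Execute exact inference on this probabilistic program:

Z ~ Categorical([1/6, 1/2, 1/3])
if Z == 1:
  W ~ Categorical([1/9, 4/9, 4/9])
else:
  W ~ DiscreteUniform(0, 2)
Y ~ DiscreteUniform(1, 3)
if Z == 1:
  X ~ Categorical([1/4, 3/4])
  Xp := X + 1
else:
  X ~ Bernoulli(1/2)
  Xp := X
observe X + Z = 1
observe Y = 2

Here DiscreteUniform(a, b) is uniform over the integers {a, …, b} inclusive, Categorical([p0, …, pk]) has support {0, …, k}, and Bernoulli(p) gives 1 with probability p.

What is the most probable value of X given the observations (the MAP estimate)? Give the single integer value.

argmax_v P(X = v | obs) = 0

Enumerate traces; 6 have nonzero weight after conditioning:
  (Z=0, W=0, Y=2, X=1) weight 1/108
  (Z=0, W=1, Y=2, X=1) weight 1/108
  (Z=0, W=2, Y=2, X=1) weight 1/108
  (Z=1, W=0, Y=2, X=0) weight 1/216
  (Z=1, W=1, Y=2, X=0) weight 1/54
  (Z=1, W=2, Y=2, X=0) weight 1/54
Group by X:
  weight(X=0) = 1/24
  weight(X=1) = 1/36
Total weight = 1/24 + 1/36 = 5/72
P(X=0 | obs) = 1/24 / 5/72 = 3/5
P(X=1 | obs) = 1/36 / 5/72 = 2/5
argmax = 0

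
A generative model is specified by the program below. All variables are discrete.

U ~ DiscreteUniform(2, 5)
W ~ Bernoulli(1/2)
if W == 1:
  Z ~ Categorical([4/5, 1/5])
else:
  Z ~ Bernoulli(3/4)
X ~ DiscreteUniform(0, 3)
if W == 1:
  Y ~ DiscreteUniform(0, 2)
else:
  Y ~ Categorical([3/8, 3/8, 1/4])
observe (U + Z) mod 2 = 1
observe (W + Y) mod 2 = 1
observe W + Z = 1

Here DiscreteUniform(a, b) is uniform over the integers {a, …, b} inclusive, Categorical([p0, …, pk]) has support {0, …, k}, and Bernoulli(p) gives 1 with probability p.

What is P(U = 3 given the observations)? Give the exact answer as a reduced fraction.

Enumerate traces; 24 have nonzero weight after conditioning:
  (U=2, W=0, Z=1, X=0, Y=1) weight 9/1024
  (U=2, W=0, Z=1, X=1, Y=1) weight 9/1024
  (U=2, W=0, Z=1, X=2, Y=1) weight 9/1024
  (U=2, W=0, Z=1, X=3, Y=1) weight 9/1024
  (U=3, W=1, Z=0, X=0, Y=0) weight 1/120
  (U=3, W=1, Z=0, X=0, Y=2) weight 1/120
  (U=3, W=1, Z=0, X=1, Y=0) weight 1/120
  (U=3, W=1, Z=0, X=1, Y=2) weight 1/120
  (U=4, W=0, Z=1, X=0, Y=1) weight 9/1024
  (U=5, W=1, Z=0, X=0, Y=0) weight 1/120
  … 14 more
Group by U:
  weight(U=2) = 9/256
  weight(U=3) = 1/15
  weight(U=4) = 9/256
  weight(U=5) = 1/15
Total weight = 9/256 + 1/15 + 9/256 + 1/15 = 391/1920
P(U=2 | obs) = 9/256 / 391/1920 = 135/782
P(U=3 | obs) = 1/15 / 391/1920 = 128/391
P(U=4 | obs) = 9/256 / 391/1920 = 135/782
P(U=5 | obs) = 1/15 / 391/1920 = 128/391

P(U = 3 | obs) = 128/391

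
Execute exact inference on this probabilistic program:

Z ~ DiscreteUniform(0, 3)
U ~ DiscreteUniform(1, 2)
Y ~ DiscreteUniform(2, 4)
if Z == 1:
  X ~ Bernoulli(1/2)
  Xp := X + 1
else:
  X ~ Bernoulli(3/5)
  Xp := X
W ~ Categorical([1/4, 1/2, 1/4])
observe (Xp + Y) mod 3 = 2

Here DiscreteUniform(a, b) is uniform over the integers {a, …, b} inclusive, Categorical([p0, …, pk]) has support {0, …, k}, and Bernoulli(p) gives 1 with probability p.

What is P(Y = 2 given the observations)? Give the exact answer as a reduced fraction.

P(Y = 2 | obs) = 3/10

Enumerate traces; 48 have nonzero weight after conditioning:
  (Z=0, U=1, Y=2, X=0, W=0) weight 1/240
  (Z=0, U=1, Y=2, X=0, W=1) weight 1/120
  (Z=0, U=1, Y=2, X=0, W=2) weight 1/240
  (Z=0, U=1, Y=4, X=1, W=0) weight 1/160
  (Z=0, U=1, Y=4, X=1, W=1) weight 1/80
  (Z=0, U=1, Y=4, X=1, W=2) weight 1/160
  (Z=0, U=2, Y=2, X=0, W=0) weight 1/240
  (Z=0, U=2, Y=2, X=0, W=1) weight 1/120
  (Z=1, U=1, Y=3, X=1, W=0) weight 1/192
  … 39 more
Group by Y:
  weight(Y=2) = 1/10
  weight(Y=3) = 1/24
  weight(Y=4) = 23/120
Total weight = 1/10 + 1/24 + 23/120 = 1/3
P(Y=2 | obs) = 1/10 / 1/3 = 3/10
P(Y=3 | obs) = 1/24 / 1/3 = 1/8
P(Y=4 | obs) = 23/120 / 1/3 = 23/40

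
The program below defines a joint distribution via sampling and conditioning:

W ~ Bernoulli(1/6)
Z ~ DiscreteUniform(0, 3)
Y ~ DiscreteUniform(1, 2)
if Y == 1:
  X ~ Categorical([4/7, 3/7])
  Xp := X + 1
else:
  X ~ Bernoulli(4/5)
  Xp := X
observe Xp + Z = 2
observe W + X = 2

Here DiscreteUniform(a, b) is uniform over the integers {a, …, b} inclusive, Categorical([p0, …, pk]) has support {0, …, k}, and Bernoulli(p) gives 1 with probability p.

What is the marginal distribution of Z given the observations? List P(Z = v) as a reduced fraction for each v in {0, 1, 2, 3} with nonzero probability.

Enumerate traces; 2 have nonzero weight after conditioning:
  (W=1, Z=0, Y=1, X=1) weight 1/112
  (W=1, Z=1, Y=2, X=1) weight 1/60
Group by Z:
  weight(Z=0) = 1/112
  weight(Z=1) = 1/60
Total weight = 1/112 + 1/60 = 43/1680
P(Z=0 | obs) = 1/112 / 43/1680 = 15/43
P(Z=1 | obs) = 1/60 / 43/1680 = 28/43

P(Z=0) = 15/43, P(Z=1) = 28/43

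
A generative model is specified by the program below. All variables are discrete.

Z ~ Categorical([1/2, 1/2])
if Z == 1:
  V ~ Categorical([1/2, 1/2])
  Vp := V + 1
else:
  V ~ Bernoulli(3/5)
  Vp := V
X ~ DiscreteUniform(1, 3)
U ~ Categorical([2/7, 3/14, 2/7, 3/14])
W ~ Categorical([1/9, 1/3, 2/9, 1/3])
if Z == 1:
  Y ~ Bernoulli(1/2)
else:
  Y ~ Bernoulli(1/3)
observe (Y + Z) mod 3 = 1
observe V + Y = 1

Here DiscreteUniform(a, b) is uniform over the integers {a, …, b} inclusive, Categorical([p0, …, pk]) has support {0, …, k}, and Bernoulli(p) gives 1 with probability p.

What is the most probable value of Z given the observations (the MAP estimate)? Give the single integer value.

argmax_v P(Z = v | obs) = 1

Enumerate traces; 96 have nonzero weight after conditioning:
  (Z=0, V=0, X=1, U=0, W=0, Y=1) weight 2/2835
  (Z=0, V=0, X=1, U=0, W=1, Y=1) weight 2/945
  (Z=0, V=0, X=1, U=0, W=2, Y=1) weight 4/2835
  (Z=0, V=0, X=1, U=0, W=3, Y=1) weight 2/945
  (Z=0, V=0, X=1, U=1, W=0, Y=1) weight 1/1890
  (Z=0, V=0, X=1, U=1, W=1, Y=1) weight 1/630
  (Z=0, V=0, X=1, U=1, W=2, Y=1) weight 1/945
  (Z=0, V=0, X=1, U=1, W=3, Y=1) weight 1/630
  (Z=1, V=1, X=1, U=0, W=0, Y=0) weight 1/756
  … 87 more
Group by Z:
  weight(Z=0) = 1/15
  weight(Z=1) = 1/8
Total weight = 1/15 + 1/8 = 23/120
P(Z=0 | obs) = 1/15 / 23/120 = 8/23
P(Z=1 | obs) = 1/8 / 23/120 = 15/23
argmax = 1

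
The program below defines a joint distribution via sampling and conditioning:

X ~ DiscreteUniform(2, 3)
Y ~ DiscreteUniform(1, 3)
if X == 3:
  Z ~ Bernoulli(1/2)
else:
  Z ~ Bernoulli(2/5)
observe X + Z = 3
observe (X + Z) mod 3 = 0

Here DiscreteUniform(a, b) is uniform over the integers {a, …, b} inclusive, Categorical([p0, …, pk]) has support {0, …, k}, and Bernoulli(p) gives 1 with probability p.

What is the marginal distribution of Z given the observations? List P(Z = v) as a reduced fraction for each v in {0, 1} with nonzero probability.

Enumerate traces; 6 have nonzero weight after conditioning:
  (X=2, Y=1, Z=1) weight 1/15
  (X=2, Y=2, Z=1) weight 1/15
  (X=2, Y=3, Z=1) weight 1/15
  (X=3, Y=1, Z=0) weight 1/12
  (X=3, Y=2, Z=0) weight 1/12
  (X=3, Y=3, Z=0) weight 1/12
Group by Z:
  weight(Z=0) = 1/4
  weight(Z=1) = 1/5
Total weight = 1/4 + 1/5 = 9/20
P(Z=0 | obs) = 1/4 / 9/20 = 5/9
P(Z=1 | obs) = 1/5 / 9/20 = 4/9

P(Z=0) = 5/9, P(Z=1) = 4/9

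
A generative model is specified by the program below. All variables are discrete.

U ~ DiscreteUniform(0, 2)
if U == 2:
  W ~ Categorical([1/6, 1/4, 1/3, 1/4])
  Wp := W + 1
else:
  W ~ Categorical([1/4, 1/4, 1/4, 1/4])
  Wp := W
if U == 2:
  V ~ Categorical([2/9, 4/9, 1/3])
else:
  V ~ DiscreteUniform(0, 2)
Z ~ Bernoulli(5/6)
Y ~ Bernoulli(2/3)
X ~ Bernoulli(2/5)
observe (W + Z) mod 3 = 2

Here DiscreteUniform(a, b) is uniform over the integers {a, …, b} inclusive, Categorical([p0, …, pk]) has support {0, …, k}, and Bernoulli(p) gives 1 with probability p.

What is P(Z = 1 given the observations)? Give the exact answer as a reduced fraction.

P(Z = 1 | obs) = 9/11

Enumerate traces; 72 have nonzero weight after conditioning:
  (U=0, W=1, V=0, Z=1, Y=0, X=0) weight 1/216
  (U=0, W=1, V=0, Z=1, Y=0, X=1) weight 1/324
  (U=0, W=1, V=0, Z=1, Y=1, X=0) weight 1/108
  (U=0, W=1, V=0, Z=1, Y=1, X=1) weight 1/162
  (U=0, W=1, V=1, Z=1, Y=0, X=0) weight 1/216
  (U=0, W=1, V=1, Z=1, Y=0, X=1) weight 1/324
  (U=0, W=1, V=1, Z=1, Y=1, X=0) weight 1/108
  (U=0, W=1, V=1, Z=1, Y=1, X=1) weight 1/162
  (U=0, W=2, V=0, Z=0, Y=0, X=0) weight 1/1080
  … 63 more
Group by Z:
  weight(Z=0) = 5/108
  weight(Z=1) = 5/24
Total weight = 5/108 + 5/24 = 55/216
P(Z=0 | obs) = 5/108 / 55/216 = 2/11
P(Z=1 | obs) = 5/24 / 55/216 = 9/11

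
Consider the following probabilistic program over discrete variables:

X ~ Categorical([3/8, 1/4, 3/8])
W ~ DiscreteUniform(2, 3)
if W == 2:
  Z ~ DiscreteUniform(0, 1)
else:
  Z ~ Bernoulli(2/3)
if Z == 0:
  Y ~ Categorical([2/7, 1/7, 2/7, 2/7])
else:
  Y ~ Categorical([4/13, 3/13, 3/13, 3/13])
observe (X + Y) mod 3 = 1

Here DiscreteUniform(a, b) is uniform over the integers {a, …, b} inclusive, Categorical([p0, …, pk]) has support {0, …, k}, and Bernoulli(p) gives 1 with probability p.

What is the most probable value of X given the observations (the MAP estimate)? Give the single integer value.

argmax_v P(X = v | obs) = 1

Enumerate traces; 16 have nonzero weight after conditioning:
  (X=0, W=2, Z=0, Y=1) weight 3/224
  (X=0, W=2, Z=1, Y=1) weight 9/416
  (X=0, W=3, Z=0, Y=1) weight 1/112
  (X=0, W=3, Z=1, Y=1) weight 3/104
  (X=1, W=2, Z=0, Y=0) weight 1/56
  (X=1, W=2, Z=0, Y=3) weight 1/56
  (X=1, W=2, Z=1, Y=0) weight 1/52
  (X=1, W=2, Z=1, Y=3) weight 3/208
  (X=2, W=2, Z=0, Y=2) weight 3/112
  … 7 more
Group by X:
  weight(X=0) = 53/728
  weight(X=1) = 201/1456
  weight(X=2) = 277/2912
Total weight = 53/728 + 201/1456 + 277/2912 = 891/2912
P(X=0 | obs) = 53/728 / 891/2912 = 212/891
P(X=1 | obs) = 201/1456 / 891/2912 = 134/297
P(X=2 | obs) = 277/2912 / 891/2912 = 277/891
argmax = 1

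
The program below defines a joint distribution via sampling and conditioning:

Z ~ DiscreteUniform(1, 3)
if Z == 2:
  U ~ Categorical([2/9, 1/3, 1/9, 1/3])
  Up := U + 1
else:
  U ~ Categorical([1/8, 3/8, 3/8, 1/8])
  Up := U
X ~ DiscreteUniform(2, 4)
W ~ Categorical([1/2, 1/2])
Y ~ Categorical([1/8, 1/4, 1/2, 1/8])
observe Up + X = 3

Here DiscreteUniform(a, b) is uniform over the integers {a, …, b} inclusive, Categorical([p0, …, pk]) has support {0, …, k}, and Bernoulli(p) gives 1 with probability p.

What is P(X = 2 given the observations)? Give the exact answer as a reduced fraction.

Enumerate traces; 40 have nonzero weight after conditioning:
  (Z=1, U=0, X=3, W=0, Y=0) weight 1/1152
  (Z=1, U=0, X=3, W=0, Y=1) weight 1/576
  (Z=1, U=0, X=3, W=0, Y=2) weight 1/288
  (Z=1, U=0, X=3, W=0, Y=3) weight 1/1152
  (Z=1, U=0, X=3, W=1, Y=0) weight 1/1152
  (Z=1, U=0, X=3, W=1, Y=1) weight 1/576
  (Z=1, U=0, X=3, W=1, Y=2) weight 1/288
  (Z=1, U=0, X=3, W=1, Y=3) weight 1/1152
  (Z=1, U=1, X=2, W=0, Y=0) weight 1/384
  … 31 more
Group by X:
  weight(X=2) = 35/324
  weight(X=3) = 1/36
Total weight = 35/324 + 1/36 = 11/81
P(X=2 | obs) = 35/324 / 11/81 = 35/44
P(X=3 | obs) = 1/36 / 11/81 = 9/44

P(X = 2 | obs) = 35/44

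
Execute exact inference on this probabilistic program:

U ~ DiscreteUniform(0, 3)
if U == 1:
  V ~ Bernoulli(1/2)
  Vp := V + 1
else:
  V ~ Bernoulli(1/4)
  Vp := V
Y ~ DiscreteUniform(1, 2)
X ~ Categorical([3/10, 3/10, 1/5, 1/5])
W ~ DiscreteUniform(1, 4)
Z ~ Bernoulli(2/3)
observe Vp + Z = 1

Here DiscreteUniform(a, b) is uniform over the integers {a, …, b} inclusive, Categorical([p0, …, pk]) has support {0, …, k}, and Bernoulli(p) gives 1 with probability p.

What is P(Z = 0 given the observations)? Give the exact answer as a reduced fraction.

P(Z = 0 | obs) = 5/23

Enumerate traces; 224 have nonzero weight after conditioning:
  (U=0, V=0, Y=1, X=0, W=1, Z=1) weight 3/640
  (U=0, V=0, Y=1, X=0, W=2, Z=1) weight 3/640
  (U=0, V=0, Y=1, X=0, W=3, Z=1) weight 3/640
  (U=0, V=0, Y=1, X=0, W=4, Z=1) weight 3/640
  (U=0, V=0, Y=1, X=1, W=1, Z=1) weight 3/640
  (U=0, V=0, Y=1, X=1, W=2, Z=1) weight 3/640
  (U=0, V=0, Y=1, X=1, W=3, Z=1) weight 3/640
  (U=0, V=0, Y=1, X=1, W=4, Z=1) weight 3/640
  (U=0, V=1, Y=1, X=0, W=1, Z=0) weight 1/1280
  … 215 more
Group by Z:
  weight(Z=0) = 5/48
  weight(Z=1) = 3/8
Total weight = 5/48 + 3/8 = 23/48
P(Z=0 | obs) = 5/48 / 23/48 = 5/23
P(Z=1 | obs) = 3/8 / 23/48 = 18/23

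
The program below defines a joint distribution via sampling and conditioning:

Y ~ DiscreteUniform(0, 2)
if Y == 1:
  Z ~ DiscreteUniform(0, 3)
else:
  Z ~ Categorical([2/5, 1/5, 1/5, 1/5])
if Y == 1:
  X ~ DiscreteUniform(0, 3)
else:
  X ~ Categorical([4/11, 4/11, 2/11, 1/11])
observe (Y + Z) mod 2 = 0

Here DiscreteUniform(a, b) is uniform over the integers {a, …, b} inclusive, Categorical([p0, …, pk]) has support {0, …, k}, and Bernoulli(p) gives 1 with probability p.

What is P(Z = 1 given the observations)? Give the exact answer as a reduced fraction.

P(Z = 1 | obs) = 5/34

Enumerate traces; 24 have nonzero weight after conditioning:
  (Y=0, Z=0, X=0) weight 8/165
  (Y=0, Z=0, X=1) weight 8/165
  (Y=0, Z=0, X=2) weight 4/165
  (Y=0, Z=0, X=3) weight 2/165
  (Y=0, Z=2, X=0) weight 4/165
  (Y=0, Z=2, X=1) weight 4/165
  (Y=0, Z=2, X=2) weight 2/165
  (Y=0, Z=2, X=3) weight 1/165
  (Y=1, Z=1, X=0) weight 1/48
  (Y=1, Z=3, X=0) weight 1/48
  … 14 more
Group by Z:
  weight(Z=0) = 4/15
  weight(Z=1) = 1/12
  weight(Z=2) = 2/15
  weight(Z=3) = 1/12
Total weight = 4/15 + 1/12 + 2/15 + 1/12 = 17/30
P(Z=0 | obs) = 4/15 / 17/30 = 8/17
P(Z=1 | obs) = 1/12 / 17/30 = 5/34
P(Z=2 | obs) = 2/15 / 17/30 = 4/17
P(Z=3 | obs) = 1/12 / 17/30 = 5/34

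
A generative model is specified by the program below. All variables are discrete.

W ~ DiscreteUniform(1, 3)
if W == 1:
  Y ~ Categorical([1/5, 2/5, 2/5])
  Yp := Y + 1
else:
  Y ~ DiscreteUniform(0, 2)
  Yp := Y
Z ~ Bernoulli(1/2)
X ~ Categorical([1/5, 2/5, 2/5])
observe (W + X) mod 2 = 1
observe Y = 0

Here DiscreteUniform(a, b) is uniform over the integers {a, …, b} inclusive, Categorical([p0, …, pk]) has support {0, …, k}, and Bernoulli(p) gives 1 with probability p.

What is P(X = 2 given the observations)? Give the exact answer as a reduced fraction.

Enumerate traces; 10 have nonzero weight after conditioning:
  (W=1, Y=0, Z=0, X=0) weight 1/150
  (W=1, Y=0, Z=0, X=2) weight 1/75
  (W=1, Y=0, Z=1, X=0) weight 1/150
  (W=1, Y=0, Z=1, X=2) weight 1/75
  (W=2, Y=0, Z=0, X=1) weight 1/45
  (W=2, Y=0, Z=1, X=1) weight 1/45
  (W=3, Y=0, Z=0, X=0) weight 1/90
  (W=3, Y=0, Z=0, X=2) weight 1/45
  … 2 more
Group by X:
  weight(X=0) = 8/225
  weight(X=1) = 2/45
  weight(X=2) = 16/225
Total weight = 8/225 + 2/45 + 16/225 = 34/225
P(X=0 | obs) = 8/225 / 34/225 = 4/17
P(X=1 | obs) = 2/45 / 34/225 = 5/17
P(X=2 | obs) = 16/225 / 34/225 = 8/17

P(X = 2 | obs) = 8/17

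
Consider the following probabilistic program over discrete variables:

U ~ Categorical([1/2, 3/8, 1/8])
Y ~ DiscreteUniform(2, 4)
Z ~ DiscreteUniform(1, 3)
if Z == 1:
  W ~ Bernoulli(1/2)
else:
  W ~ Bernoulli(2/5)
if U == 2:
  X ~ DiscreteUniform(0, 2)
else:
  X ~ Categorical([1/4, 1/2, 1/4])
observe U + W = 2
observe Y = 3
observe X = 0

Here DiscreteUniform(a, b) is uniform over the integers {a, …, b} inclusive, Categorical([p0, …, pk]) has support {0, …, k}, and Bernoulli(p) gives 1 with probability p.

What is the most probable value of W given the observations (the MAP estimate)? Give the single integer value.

Enumerate traces; 6 have nonzero weight after conditioning:
  (U=1, Y=3, Z=1, W=1, X=0) weight 1/192
  (U=1, Y=3, Z=2, W=1, X=0) weight 1/240
  (U=1, Y=3, Z=3, W=1, X=0) weight 1/240
  (U=2, Y=3, Z=1, W=0, X=0) weight 1/432
  (U=2, Y=3, Z=2, W=0, X=0) weight 1/360
  (U=2, Y=3, Z=3, W=0, X=0) weight 1/360
Group by W:
  weight(W=0) = 17/2160
  weight(W=1) = 13/960
Total weight = 17/2160 + 13/960 = 37/1728
P(W=0 | obs) = 17/2160 / 37/1728 = 68/185
P(W=1 | obs) = 13/960 / 37/1728 = 117/185
argmax = 1

argmax_v P(W = v | obs) = 1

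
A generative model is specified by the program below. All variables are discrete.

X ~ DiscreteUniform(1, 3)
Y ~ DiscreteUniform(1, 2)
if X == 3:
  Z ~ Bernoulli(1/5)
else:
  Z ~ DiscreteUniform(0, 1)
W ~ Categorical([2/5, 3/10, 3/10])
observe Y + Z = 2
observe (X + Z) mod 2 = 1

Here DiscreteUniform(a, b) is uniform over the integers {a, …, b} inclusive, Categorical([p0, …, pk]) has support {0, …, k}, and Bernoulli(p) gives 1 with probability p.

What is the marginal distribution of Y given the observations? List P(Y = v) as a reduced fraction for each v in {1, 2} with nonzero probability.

P(Y=1) = 5/18, P(Y=2) = 13/18

Enumerate traces; 9 have nonzero weight after conditioning:
  (X=1, Y=2, Z=0, W=0) weight 1/30
  (X=1, Y=2, Z=0, W=1) weight 1/40
  (X=1, Y=2, Z=0, W=2) weight 1/40
  (X=2, Y=1, Z=1, W=0) weight 1/30
  (X=2, Y=1, Z=1, W=1) weight 1/40
  (X=2, Y=1, Z=1, W=2) weight 1/40
  (X=3, Y=2, Z=0, W=0) weight 4/75
  (X=3, Y=2, Z=0, W=1) weight 1/25
  … 1 more
Group by Y:
  weight(Y=1) = 1/12
  weight(Y=2) = 13/60
Total weight = 1/12 + 13/60 = 3/10
P(Y=1 | obs) = 1/12 / 3/10 = 5/18
P(Y=2 | obs) = 13/60 / 3/10 = 13/18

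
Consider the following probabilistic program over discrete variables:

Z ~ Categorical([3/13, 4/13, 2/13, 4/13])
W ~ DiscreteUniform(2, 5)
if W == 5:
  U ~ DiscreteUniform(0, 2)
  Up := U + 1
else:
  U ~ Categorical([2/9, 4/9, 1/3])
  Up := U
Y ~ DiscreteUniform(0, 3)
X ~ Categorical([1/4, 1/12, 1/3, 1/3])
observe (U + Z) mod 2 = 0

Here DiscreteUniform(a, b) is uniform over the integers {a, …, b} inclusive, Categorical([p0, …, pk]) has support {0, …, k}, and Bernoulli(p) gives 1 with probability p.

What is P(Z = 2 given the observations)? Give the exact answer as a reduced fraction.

P(Z = 2 | obs) = 14/75

Enumerate traces; 384 have nonzero weight after conditioning:
  (Z=0, W=2, U=0, Y=0, X=0) weight 1/1248
  (Z=0, W=2, U=0, Y=0, X=1) weight 1/3744
  (Z=0, W=2, U=0, Y=0, X=2) weight 1/936
  (Z=0, W=2, U=0, Y=0, X=3) weight 1/936
  (Z=0, W=2, U=0, Y=1, X=0) weight 1/1248
  (Z=0, W=2, U=0, Y=1, X=1) weight 1/3744
  (Z=0, W=2, U=0, Y=1, X=2) weight 1/936
  (Z=0, W=2, U=0, Y=1, X=3) weight 1/936
  (Z=1, W=2, U=1, Y=0, X=0) weight 1/468
  (Z=2, W=2, U=0, Y=0, X=0) weight 1/1872
  … 374 more
Group by Z:
  weight(Z=0) = 7/52
  weight(Z=1) = 5/39
  weight(Z=2) = 7/78
  weight(Z=3) = 5/39
Total weight = 7/52 + 5/39 + 7/78 + 5/39 = 25/52
P(Z=0 | obs) = 7/52 / 25/52 = 7/25
P(Z=1 | obs) = 5/39 / 25/52 = 4/15
P(Z=2 | obs) = 7/78 / 25/52 = 14/75
P(Z=3 | obs) = 5/39 / 25/52 = 4/15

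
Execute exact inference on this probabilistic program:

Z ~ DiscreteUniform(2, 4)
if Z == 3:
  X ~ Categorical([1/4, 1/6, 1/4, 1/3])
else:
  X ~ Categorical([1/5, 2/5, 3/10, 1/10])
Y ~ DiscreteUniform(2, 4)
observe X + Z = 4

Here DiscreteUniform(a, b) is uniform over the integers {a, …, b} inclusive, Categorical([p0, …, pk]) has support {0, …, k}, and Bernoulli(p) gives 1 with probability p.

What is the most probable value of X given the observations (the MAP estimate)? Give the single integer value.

argmax_v P(X = v | obs) = 2

Enumerate traces; 9 have nonzero weight after conditioning:
  (Z=2, X=2, Y=2) weight 1/30
  (Z=2, X=2, Y=3) weight 1/30
  (Z=2, X=2, Y=4) weight 1/30
  (Z=3, X=1, Y=2) weight 1/54
  (Z=3, X=1, Y=3) weight 1/54
  (Z=3, X=1, Y=4) weight 1/54
  (Z=4, X=0, Y=2) weight 1/45
  (Z=4, X=0, Y=3) weight 1/45
  … 1 more
Group by X:
  weight(X=0) = 1/15
  weight(X=1) = 1/18
  weight(X=2) = 1/10
Total weight = 1/15 + 1/18 + 1/10 = 2/9
P(X=0 | obs) = 1/15 / 2/9 = 3/10
P(X=1 | obs) = 1/18 / 2/9 = 1/4
P(X=2 | obs) = 1/10 / 2/9 = 9/20
argmax = 2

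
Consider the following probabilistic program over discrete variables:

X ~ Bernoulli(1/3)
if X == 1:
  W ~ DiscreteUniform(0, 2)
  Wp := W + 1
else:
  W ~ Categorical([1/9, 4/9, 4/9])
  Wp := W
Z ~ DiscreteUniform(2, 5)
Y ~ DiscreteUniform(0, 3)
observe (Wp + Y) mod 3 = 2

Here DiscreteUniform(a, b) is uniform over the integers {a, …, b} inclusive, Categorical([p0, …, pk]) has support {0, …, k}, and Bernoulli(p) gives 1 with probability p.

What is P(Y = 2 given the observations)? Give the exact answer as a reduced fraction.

P(Y = 2 | obs) = 5/38

Enumerate traces; 32 have nonzero weight after conditioning:
  (X=0, W=0, Z=2, Y=2) weight 1/216
  (X=0, W=0, Z=3, Y=2) weight 1/216
  (X=0, W=0, Z=4, Y=2) weight 1/216
  (X=0, W=0, Z=5, Y=2) weight 1/216
  (X=0, W=1, Z=2, Y=1) weight 1/54
  (X=0, W=1, Z=3, Y=1) weight 1/54
  (X=0, W=1, Z=4, Y=1) weight 1/54
  (X=0, W=1, Z=5, Y=1) weight 1/54
  (X=0, W=2, Z=2, Y=0) weight 1/54
  (X=0, W=2, Z=2, Y=3) weight 1/54
  … 22 more
Group by Y:
  weight(Y=0) = 11/108
  weight(Y=1) = 11/108
  weight(Y=2) = 5/108
  weight(Y=3) = 11/108
Total weight = 11/108 + 11/108 + 5/108 + 11/108 = 19/54
P(Y=0 | obs) = 11/108 / 19/54 = 11/38
P(Y=1 | obs) = 11/108 / 19/54 = 11/38
P(Y=2 | obs) = 5/108 / 19/54 = 5/38
P(Y=3 | obs) = 11/108 / 19/54 = 11/38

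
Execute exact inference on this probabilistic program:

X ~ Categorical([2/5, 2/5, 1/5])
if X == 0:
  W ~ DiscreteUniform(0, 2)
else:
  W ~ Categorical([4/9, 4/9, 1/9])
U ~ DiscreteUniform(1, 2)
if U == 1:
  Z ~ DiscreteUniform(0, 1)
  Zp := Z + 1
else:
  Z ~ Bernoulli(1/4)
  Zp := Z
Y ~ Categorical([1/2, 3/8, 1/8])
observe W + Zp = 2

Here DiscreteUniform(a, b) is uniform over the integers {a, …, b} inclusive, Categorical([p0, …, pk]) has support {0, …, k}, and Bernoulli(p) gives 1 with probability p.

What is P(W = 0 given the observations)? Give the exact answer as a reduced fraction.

P(W = 0 | obs) = 4/13

Enumerate traces; 36 have nonzero weight after conditioning:
  (X=0, W=0, U=1, Z=1, Y=0) weight 1/60
  (X=0, W=0, U=1, Z=1, Y=1) weight 1/80
  (X=0, W=0, U=1, Z=1, Y=2) weight 1/240
  (X=0, W=1, U=1, Z=0, Y=0) weight 1/60
  (X=0, W=1, U=1, Z=0, Y=1) weight 1/80
  (X=0, W=1, U=1, Z=0, Y=2) weight 1/240
  (X=0, W=1, U=2, Z=1, Y=0) weight 1/120
  (X=0, W=1, U=2, Z=1, Y=1) weight 1/160
  (X=0, W=2, U=2, Z=0, Y=0) weight 1/40
  … 27 more
Group by W:
  weight(W=0) = 1/10
  weight(W=1) = 3/20
  weight(W=2) = 3/40
Total weight = 1/10 + 3/20 + 3/40 = 13/40
P(W=0 | obs) = 1/10 / 13/40 = 4/13
P(W=1 | obs) = 3/20 / 13/40 = 6/13
P(W=2 | obs) = 3/40 / 13/40 = 3/13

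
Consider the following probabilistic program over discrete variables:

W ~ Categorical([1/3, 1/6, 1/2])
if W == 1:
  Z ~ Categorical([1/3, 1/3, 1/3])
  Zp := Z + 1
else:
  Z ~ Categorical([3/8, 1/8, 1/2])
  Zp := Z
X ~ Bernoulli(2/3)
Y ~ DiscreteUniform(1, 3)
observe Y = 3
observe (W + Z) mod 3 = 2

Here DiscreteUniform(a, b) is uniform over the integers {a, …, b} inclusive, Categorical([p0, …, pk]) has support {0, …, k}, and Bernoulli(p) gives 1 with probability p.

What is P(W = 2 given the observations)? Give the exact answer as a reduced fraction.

Enumerate traces; 6 have nonzero weight after conditioning:
  (W=0, Z=2, X=0, Y=3) weight 1/54
  (W=0, Z=2, X=1, Y=3) weight 1/27
  (W=1, Z=1, X=0, Y=3) weight 1/162
  (W=1, Z=1, X=1, Y=3) weight 1/81
  (W=2, Z=0, X=0, Y=3) weight 1/48
  (W=2, Z=0, X=1, Y=3) weight 1/24
Group by W:
  weight(W=0) = 1/18
  weight(W=1) = 1/54
  weight(W=2) = 1/16
Total weight = 1/18 + 1/54 + 1/16 = 59/432
P(W=0 | obs) = 1/18 / 59/432 = 24/59
P(W=1 | obs) = 1/54 / 59/432 = 8/59
P(W=2 | obs) = 1/16 / 59/432 = 27/59

P(W = 2 | obs) = 27/59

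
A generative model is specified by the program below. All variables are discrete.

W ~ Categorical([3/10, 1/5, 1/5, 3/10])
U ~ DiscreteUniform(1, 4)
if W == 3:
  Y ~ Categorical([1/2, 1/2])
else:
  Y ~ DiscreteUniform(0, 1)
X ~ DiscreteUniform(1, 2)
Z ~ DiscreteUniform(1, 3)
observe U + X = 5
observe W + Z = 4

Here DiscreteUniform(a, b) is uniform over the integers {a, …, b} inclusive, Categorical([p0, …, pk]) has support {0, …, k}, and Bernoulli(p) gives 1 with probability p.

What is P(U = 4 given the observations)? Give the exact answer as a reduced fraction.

P(U = 4 | obs) = 1/2

Enumerate traces; 12 have nonzero weight after conditioning:
  (W=1, U=3, Y=0, X=2, Z=3) weight 1/240
  (W=1, U=3, Y=1, X=2, Z=3) weight 1/240
  (W=1, U=4, Y=0, X=1, Z=3) weight 1/240
  (W=1, U=4, Y=1, X=1, Z=3) weight 1/240
  (W=2, U=3, Y=0, X=2, Z=2) weight 1/240
  (W=2, U=3, Y=1, X=2, Z=2) weight 1/240
  (W=2, U=4, Y=0, X=1, Z=2) weight 1/240
  (W=2, U=4, Y=1, X=1, Z=2) weight 1/240
  … 4 more
Group by U:
  weight(U=3) = 7/240
  weight(U=4) = 7/240
Total weight = 7/240 + 7/240 = 7/120
P(U=3 | obs) = 7/240 / 7/120 = 1/2
P(U=4 | obs) = 7/240 / 7/120 = 1/2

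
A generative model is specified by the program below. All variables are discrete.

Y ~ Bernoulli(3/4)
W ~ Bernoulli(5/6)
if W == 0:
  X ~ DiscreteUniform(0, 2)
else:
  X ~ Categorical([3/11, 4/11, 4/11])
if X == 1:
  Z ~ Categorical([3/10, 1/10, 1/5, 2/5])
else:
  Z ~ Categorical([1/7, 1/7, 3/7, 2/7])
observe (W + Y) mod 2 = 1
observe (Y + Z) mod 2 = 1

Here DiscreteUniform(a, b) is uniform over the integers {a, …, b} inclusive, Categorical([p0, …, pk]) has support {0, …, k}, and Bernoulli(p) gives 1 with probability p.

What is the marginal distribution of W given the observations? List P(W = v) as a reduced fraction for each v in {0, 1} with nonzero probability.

Enumerate traces; 12 have nonzero weight after conditioning:
  (Y=0, W=1, X=0, Z=1) weight 5/616
  (Y=0, W=1, X=0, Z=3) weight 5/308
  (Y=0, W=1, X=1, Z=1) weight 1/132
  (Y=0, W=1, X=1, Z=3) weight 1/33
  (Y=0, W=1, X=2, Z=1) weight 5/462
  (Y=0, W=1, X=2, Z=3) weight 5/231
  (Y=1, W=0, X=0, Z=0) weight 1/168
  (Y=1, W=0, X=0, Z=2) weight 1/56
  … 4 more
Group by W:
  weight(W=0) = 23/336
  weight(W=1) = 25/264
Total weight = 23/336 + 25/264 = 201/1232
P(W=0 | obs) = 23/336 / 201/1232 = 253/603
P(W=1 | obs) = 25/264 / 201/1232 = 350/603

P(W=0) = 253/603, P(W=1) = 350/603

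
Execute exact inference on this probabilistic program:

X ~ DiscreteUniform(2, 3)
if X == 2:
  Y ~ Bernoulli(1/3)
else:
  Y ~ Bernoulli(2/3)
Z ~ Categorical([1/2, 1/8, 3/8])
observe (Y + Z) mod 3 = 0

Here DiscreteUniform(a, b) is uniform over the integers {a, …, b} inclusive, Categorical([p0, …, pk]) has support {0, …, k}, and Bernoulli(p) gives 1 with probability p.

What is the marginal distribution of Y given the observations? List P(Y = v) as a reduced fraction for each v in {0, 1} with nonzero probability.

P(Y=0) = 4/7, P(Y=1) = 3/7

Enumerate traces; 4 have nonzero weight after conditioning:
  (X=2, Y=0, Z=0) weight 1/6
  (X=2, Y=1, Z=2) weight 1/16
  (X=3, Y=0, Z=0) weight 1/12
  (X=3, Y=1, Z=2) weight 1/8
Group by Y:
  weight(Y=0) = 1/4
  weight(Y=1) = 3/16
Total weight = 1/4 + 3/16 = 7/16
P(Y=0 | obs) = 1/4 / 7/16 = 4/7
P(Y=1 | obs) = 3/16 / 7/16 = 3/7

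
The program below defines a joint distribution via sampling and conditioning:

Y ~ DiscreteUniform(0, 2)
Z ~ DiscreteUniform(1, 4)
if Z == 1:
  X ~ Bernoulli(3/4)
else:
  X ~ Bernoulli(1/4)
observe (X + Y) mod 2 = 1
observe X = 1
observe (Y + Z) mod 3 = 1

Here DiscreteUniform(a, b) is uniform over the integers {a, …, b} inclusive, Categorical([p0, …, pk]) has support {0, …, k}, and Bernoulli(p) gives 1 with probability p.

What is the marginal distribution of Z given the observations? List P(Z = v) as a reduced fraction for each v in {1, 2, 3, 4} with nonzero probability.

P(Z=1) = 3/5, P(Z=2) = 1/5, P(Z=4) = 1/5

Enumerate traces; 3 have nonzero weight after conditioning:
  (Y=0, Z=1, X=1) weight 1/16
  (Y=0, Z=4, X=1) weight 1/48
  (Y=2, Z=2, X=1) weight 1/48
Group by Z:
  weight(Z=1) = 1/16
  weight(Z=2) = 1/48
  weight(Z=4) = 1/48
Total weight = 1/16 + 1/48 + 1/48 = 5/48
P(Z=1 | obs) = 1/16 / 5/48 = 3/5
P(Z=2 | obs) = 1/48 / 5/48 = 1/5
P(Z=4 | obs) = 1/48 / 5/48 = 1/5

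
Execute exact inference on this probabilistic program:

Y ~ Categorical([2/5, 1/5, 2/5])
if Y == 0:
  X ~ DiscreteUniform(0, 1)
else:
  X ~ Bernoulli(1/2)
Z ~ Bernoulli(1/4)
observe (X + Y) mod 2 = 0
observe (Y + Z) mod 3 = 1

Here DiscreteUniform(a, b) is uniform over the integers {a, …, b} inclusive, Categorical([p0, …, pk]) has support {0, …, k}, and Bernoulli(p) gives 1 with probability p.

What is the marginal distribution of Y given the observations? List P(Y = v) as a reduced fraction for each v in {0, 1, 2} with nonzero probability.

P(Y=0) = 2/5, P(Y=1) = 3/5

Enumerate traces; 2 have nonzero weight after conditioning:
  (Y=0, X=0, Z=1) weight 1/20
  (Y=1, X=1, Z=0) weight 3/40
Group by Y:
  weight(Y=0) = 1/20
  weight(Y=1) = 3/40
Total weight = 1/20 + 3/40 = 1/8
P(Y=0 | obs) = 1/20 / 1/8 = 2/5
P(Y=1 | obs) = 3/40 / 1/8 = 3/5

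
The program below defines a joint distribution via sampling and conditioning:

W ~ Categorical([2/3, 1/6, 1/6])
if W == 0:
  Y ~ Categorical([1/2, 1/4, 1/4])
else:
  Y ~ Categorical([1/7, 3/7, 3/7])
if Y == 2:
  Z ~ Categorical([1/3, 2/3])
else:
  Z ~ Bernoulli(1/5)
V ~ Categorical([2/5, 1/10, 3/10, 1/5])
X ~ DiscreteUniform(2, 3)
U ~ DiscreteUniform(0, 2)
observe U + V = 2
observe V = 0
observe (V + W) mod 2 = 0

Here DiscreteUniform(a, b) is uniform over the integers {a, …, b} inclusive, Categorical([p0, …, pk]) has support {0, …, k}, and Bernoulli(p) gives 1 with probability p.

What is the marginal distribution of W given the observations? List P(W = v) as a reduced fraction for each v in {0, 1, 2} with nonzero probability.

Enumerate traces; 24 have nonzero weight after conditioning:
  (W=0, Y=0, Z=0, V=0, X=2, U=2) weight 4/225
  (W=0, Y=0, Z=0, V=0, X=3, U=2) weight 4/225
  (W=0, Y=0, Z=1, V=0, X=2, U=2) weight 1/225
  (W=0, Y=0, Z=1, V=0, X=3, U=2) weight 1/225
  (W=0, Y=1, Z=0, V=0, X=2, U=2) weight 2/225
  (W=0, Y=1, Z=0, V=0, X=3, U=2) weight 2/225
  (W=0, Y=1, Z=1, V=0, X=2, U=2) weight 1/450
  (W=0, Y=1, Z=1, V=0, X=3, U=2) weight 1/450
  (W=2, Y=0, Z=0, V=0, X=2, U=2) weight 2/1575
  … 15 more
Group by W:
  weight(W=0) = 4/45
  weight(W=2) = 1/45
Total weight = 4/45 + 1/45 = 1/9
P(W=0 | obs) = 4/45 / 1/9 = 4/5
P(W=2 | obs) = 1/45 / 1/9 = 1/5

P(W=0) = 4/5, P(W=2) = 1/5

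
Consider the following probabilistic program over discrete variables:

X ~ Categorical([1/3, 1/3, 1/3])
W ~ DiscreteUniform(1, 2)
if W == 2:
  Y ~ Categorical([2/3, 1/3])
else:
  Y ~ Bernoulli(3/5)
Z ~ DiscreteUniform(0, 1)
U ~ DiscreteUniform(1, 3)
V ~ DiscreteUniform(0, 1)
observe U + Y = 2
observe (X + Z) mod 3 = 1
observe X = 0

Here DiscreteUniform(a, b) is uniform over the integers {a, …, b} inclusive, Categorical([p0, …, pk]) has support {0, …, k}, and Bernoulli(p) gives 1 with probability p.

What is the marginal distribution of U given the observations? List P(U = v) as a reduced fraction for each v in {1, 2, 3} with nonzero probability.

Enumerate traces; 8 have nonzero weight after conditioning:
  (X=0, W=1, Y=0, Z=1, U=2, V=0) weight 1/180
  (X=0, W=1, Y=0, Z=1, U=2, V=1) weight 1/180
  (X=0, W=1, Y=1, Z=1, U=1, V=0) weight 1/120
  (X=0, W=1, Y=1, Z=1, U=1, V=1) weight 1/120
  (X=0, W=2, Y=0, Z=1, U=2, V=0) weight 1/108
  (X=0, W=2, Y=0, Z=1, U=2, V=1) weight 1/108
  (X=0, W=2, Y=1, Z=1, U=1, V=0) weight 1/216
  (X=0, W=2, Y=1, Z=1, U=1, V=1) weight 1/216
Group by U:
  weight(U=1) = 7/270
  weight(U=2) = 4/135
Total weight = 7/270 + 4/135 = 1/18
P(U=1 | obs) = 7/270 / 1/18 = 7/15
P(U=2 | obs) = 4/135 / 1/18 = 8/15

P(U=1) = 7/15, P(U=2) = 8/15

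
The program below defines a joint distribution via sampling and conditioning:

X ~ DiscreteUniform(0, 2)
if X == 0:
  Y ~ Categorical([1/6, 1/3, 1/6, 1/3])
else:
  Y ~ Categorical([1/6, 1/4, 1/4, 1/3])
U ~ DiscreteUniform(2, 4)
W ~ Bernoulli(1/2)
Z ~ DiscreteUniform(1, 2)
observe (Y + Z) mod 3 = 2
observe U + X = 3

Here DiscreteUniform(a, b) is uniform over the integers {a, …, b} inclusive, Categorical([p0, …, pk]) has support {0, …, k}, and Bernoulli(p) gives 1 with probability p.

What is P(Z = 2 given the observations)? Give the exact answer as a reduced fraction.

P(Z = 2 | obs) = 12/19

Enumerate traces; 12 have nonzero weight after conditioning:
  (X=0, Y=0, U=3, W=0, Z=2) weight 1/216
  (X=0, Y=0, U=3, W=1, Z=2) weight 1/216
  (X=0, Y=1, U=3, W=0, Z=1) weight 1/108
  (X=0, Y=1, U=3, W=1, Z=1) weight 1/108
  (X=0, Y=3, U=3, W=0, Z=2) weight 1/108
  (X=0, Y=3, U=3, W=1, Z=2) weight 1/108
  (X=1, Y=0, U=2, W=0, Z=2) weight 1/216
  (X=1, Y=0, U=2, W=1, Z=2) weight 1/216
  … 4 more
Group by Z:
  weight(Z=1) = 7/216
  weight(Z=2) = 1/18
Total weight = 7/216 + 1/18 = 19/216
P(Z=1 | obs) = 7/216 / 19/216 = 7/19
P(Z=2 | obs) = 1/18 / 19/216 = 12/19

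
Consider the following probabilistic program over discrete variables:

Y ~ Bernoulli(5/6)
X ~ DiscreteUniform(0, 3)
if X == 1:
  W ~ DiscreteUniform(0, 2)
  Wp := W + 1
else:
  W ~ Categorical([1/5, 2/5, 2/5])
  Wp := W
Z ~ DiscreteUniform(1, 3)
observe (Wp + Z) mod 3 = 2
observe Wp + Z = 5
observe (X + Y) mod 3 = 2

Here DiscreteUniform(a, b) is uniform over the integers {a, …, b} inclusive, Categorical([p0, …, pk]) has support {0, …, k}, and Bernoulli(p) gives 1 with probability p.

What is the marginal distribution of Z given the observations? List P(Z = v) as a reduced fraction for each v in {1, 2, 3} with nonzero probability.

Enumerate traces; 3 have nonzero weight after conditioning:
  (Y=0, X=2, W=2, Z=3) weight 1/180
  (Y=1, X=1, W=1, Z=3) weight 5/216
  (Y=1, X=1, W=2, Z=2) weight 5/216
Group by Z:
  weight(Z=2) = 5/216
  weight(Z=3) = 31/1080
Total weight = 5/216 + 31/1080 = 7/135
P(Z=2 | obs) = 5/216 / 7/135 = 25/56
P(Z=3 | obs) = 31/1080 / 7/135 = 31/56

P(Z=2) = 25/56, P(Z=3) = 31/56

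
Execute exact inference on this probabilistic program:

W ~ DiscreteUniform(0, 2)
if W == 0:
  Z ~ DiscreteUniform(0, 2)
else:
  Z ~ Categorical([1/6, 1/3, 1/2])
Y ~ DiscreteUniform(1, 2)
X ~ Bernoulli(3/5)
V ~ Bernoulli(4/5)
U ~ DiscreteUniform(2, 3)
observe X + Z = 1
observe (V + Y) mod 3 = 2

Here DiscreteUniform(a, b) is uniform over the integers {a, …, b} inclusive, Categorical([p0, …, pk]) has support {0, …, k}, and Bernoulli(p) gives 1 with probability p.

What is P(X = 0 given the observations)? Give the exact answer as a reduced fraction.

P(X = 0 | obs) = 1/2

Enumerate traces; 24 have nonzero weight after conditioning:
  (W=0, Z=0, Y=1, X=1, V=1, U=2) weight 1/75
  (W=0, Z=0, Y=1, X=1, V=1, U=3) weight 1/75
  (W=0, Z=0, Y=2, X=1, V=0, U=2) weight 1/300
  (W=0, Z=0, Y=2, X=1, V=0, U=3) weight 1/300
  (W=0, Z=1, Y=1, X=0, V=1, U=2) weight 2/225
  (W=0, Z=1, Y=1, X=0, V=1, U=3) weight 2/225
  (W=0, Z=1, Y=2, X=0, V=0, U=2) weight 1/450
  (W=0, Z=1, Y=2, X=0, V=0, U=3) weight 1/450
  … 16 more
Group by X:
  weight(X=0) = 1/15
  weight(X=1) = 1/15
Total weight = 1/15 + 1/15 = 2/15
P(X=0 | obs) = 1/15 / 2/15 = 1/2
P(X=1 | obs) = 1/15 / 2/15 = 1/2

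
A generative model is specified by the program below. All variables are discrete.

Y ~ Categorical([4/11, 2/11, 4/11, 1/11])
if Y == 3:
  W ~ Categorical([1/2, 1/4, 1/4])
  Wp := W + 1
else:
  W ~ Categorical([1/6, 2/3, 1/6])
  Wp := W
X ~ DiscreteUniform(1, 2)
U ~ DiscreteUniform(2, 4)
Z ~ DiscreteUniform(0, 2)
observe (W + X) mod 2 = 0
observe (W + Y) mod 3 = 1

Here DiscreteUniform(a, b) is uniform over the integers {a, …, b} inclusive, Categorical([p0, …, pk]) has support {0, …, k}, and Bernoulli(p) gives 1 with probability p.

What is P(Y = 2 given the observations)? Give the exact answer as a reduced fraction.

Enumerate traces; 36 have nonzero weight after conditioning:
  (Y=0, W=1, X=1, U=2, Z=0) weight 4/297
  (Y=0, W=1, X=1, U=2, Z=1) weight 4/297
  (Y=0, W=1, X=1, U=2, Z=2) weight 4/297
  (Y=0, W=1, X=1, U=3, Z=0) weight 4/297
  (Y=0, W=1, X=1, U=3, Z=1) weight 4/297
  (Y=0, W=1, X=1, U=3, Z=2) weight 4/297
  (Y=0, W=1, X=1, U=4, Z=0) weight 4/297
  (Y=0, W=1, X=1, U=4, Z=1) weight 4/297
  (Y=1, W=0, X=2, U=2, Z=0) weight 1/594
  (Y=2, W=2, X=2, U=2, Z=0) weight 1/297
  … 26 more
Group by Y:
  weight(Y=0) = 4/33
  weight(Y=1) = 1/66
  weight(Y=2) = 1/33
  weight(Y=3) = 1/88
Total weight = 4/33 + 1/66 + 1/33 + 1/88 = 47/264
P(Y=0 | obs) = 4/33 / 47/264 = 32/47
P(Y=1 | obs) = 1/66 / 47/264 = 4/47
P(Y=2 | obs) = 1/33 / 47/264 = 8/47
P(Y=3 | obs) = 1/88 / 47/264 = 3/47

P(Y = 2 | obs) = 8/47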